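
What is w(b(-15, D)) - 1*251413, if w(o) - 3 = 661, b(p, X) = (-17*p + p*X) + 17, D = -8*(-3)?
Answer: -250749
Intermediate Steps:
D = 24
b(p, X) = 17 - 17*p + X*p (b(p, X) = (-17*p + X*p) + 17 = 17 - 17*p + X*p)
w(o) = 664 (w(o) = 3 + 661 = 664)
w(b(-15, D)) - 1*251413 = 664 - 1*251413 = 664 - 251413 = -250749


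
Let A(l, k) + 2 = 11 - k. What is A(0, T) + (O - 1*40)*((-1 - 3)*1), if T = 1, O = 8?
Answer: 136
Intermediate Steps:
A(l, k) = 9 - k (A(l, k) = -2 + (11 - k) = 9 - k)
A(0, T) + (O - 1*40)*((-1 - 3)*1) = (9 - 1*1) + (8 - 1*40)*((-1 - 3)*1) = (9 - 1) + (8 - 40)*(-4*1) = 8 - 32*(-4) = 8 + 128 = 136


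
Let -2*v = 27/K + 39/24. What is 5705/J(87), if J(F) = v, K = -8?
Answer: 6520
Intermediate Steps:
v = 7/8 (v = -(27/(-8) + 39/24)/2 = -(27*(-⅛) + 39*(1/24))/2 = -(-27/8 + 13/8)/2 = -½*(-7/4) = 7/8 ≈ 0.87500)
J(F) = 7/8
5705/J(87) = 5705/(7/8) = 5705*(8/7) = 6520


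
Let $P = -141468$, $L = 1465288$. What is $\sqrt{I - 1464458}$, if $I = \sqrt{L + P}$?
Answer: $\sqrt{-1464458 + 2 \sqrt{330955}} \approx 1209.7 i$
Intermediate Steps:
$I = 2 \sqrt{330955}$ ($I = \sqrt{1465288 - 141468} = \sqrt{1323820} = 2 \sqrt{330955} \approx 1150.6$)
$\sqrt{I - 1464458} = \sqrt{2 \sqrt{330955} - 1464458} = \sqrt{-1464458 + 2 \sqrt{330955}}$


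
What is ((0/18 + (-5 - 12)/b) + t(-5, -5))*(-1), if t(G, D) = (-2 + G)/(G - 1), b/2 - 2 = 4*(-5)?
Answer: -59/36 ≈ -1.6389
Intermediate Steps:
b = -36 (b = 4 + 2*(4*(-5)) = 4 + 2*(-20) = 4 - 40 = -36)
t(G, D) = (-2 + G)/(-1 + G)
((0/18 + (-5 - 12)/b) + t(-5, -5))*(-1) = ((0/18 + (-5 - 12)/(-36)) + (-2 - 5)/(-1 - 5))*(-1) = ((0*(1/18) - 17*(-1/36)) - 7/(-6))*(-1) = ((0 + 17/36) - ⅙*(-7))*(-1) = (17/36 + 7/6)*(-1) = (59/36)*(-1) = -59/36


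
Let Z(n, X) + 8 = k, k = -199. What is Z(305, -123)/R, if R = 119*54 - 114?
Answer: -69/2104 ≈ -0.032795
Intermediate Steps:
R = 6312 (R = 6426 - 114 = 6312)
Z(n, X) = -207 (Z(n, X) = -8 - 199 = -207)
Z(305, -123)/R = -207/6312 = -207*1/6312 = -69/2104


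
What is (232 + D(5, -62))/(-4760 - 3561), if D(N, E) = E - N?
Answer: -165/8321 ≈ -0.019829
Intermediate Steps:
(232 + D(5, -62))/(-4760 - 3561) = (232 + (-62 - 1*5))/(-4760 - 3561) = (232 + (-62 - 5))/(-8321) = (232 - 67)*(-1/8321) = 165*(-1/8321) = -165/8321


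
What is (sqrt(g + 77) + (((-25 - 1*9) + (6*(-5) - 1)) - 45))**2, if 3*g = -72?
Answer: (110 - sqrt(53))**2 ≈ 10551.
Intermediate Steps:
g = -24 (g = (1/3)*(-72) = -24)
(sqrt(g + 77) + (((-25 - 1*9) + (6*(-5) - 1)) - 45))**2 = (sqrt(-24 + 77) + (((-25 - 1*9) + (6*(-5) - 1)) - 45))**2 = (sqrt(53) + (((-25 - 9) + (-30 - 1)) - 45))**2 = (sqrt(53) + ((-34 - 31) - 45))**2 = (sqrt(53) + (-65 - 45))**2 = (sqrt(53) - 110)**2 = (-110 + sqrt(53))**2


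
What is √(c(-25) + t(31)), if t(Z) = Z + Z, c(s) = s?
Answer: √37 ≈ 6.0828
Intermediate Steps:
t(Z) = 2*Z
√(c(-25) + t(31)) = √(-25 + 2*31) = √(-25 + 62) = √37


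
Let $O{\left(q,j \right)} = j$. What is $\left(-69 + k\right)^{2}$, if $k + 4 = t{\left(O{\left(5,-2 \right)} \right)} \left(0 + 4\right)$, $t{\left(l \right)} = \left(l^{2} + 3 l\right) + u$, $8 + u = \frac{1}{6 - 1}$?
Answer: $\frac{314721}{25} \approx 12589.0$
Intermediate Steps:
$u = - \frac{39}{5}$ ($u = -8 + \frac{1}{6 - 1} = -8 + \frac{1}{5} = - \frac{39}{5} \approx -7.8$)
$t{\left(l \right)} = - \frac{39}{5} + l^{2} + 3 l$ ($t{\left(l \right)} = \left(l^{2} + 3 l\right) - \frac{39}{5} = - \frac{39}{5} + l^{2} + 3 l$)
$k = - \frac{216}{5}$ ($k = -4 + \left(- \frac{39}{5} + \left(-2\right)^{2} + 3 \left(-2\right)\right) \left(0 + 4\right) = -4 + \left(- \frac{39}{5} + 4 - 6\right) 4 = -4 - \frac{196}{5} = - \frac{216}{5} \approx -43.2$)
$\left(-69 + k\right)^{2} = \left(-69 - \frac{216}{5}\right)^{2} = \left(- \frac{561}{5}\right)^{2} = \frac{314721}{25}$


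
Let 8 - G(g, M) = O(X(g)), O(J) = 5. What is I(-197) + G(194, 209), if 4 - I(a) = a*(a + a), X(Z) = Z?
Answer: -77611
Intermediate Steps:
I(a) = 4 - 2*a**2 (I(a) = 4 - a*(a + a) = 4 - a*2*a = 4 - 2*a**2)
G(g, M) = 3 (G(g, M) = 8 - 1*5 = 8 - 5 = 3)
I(-197) + G(194, 209) = (4 - 2*(-197)**2) + 3 = (4 - 2*38809) + 3 = (4 - 77618) + 3 = -77614 + 3 = -77611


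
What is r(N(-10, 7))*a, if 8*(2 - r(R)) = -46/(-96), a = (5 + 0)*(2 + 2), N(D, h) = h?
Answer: 3725/96 ≈ 38.802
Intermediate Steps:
a = 20 (a = 5*4 = 20)
r(R) = 745/384 (r(R) = 2 - (-23)/(4*(-96)) = 2 - (-23)*(-1)/(4*96) = 2 - ⅛*23/48 = 2 - 23/384 = 745/384)
r(N(-10, 7))*a = (745/384)*20 = 3725/96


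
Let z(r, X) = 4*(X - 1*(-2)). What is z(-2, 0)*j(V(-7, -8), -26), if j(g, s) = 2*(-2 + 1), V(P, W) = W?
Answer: -16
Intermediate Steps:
z(r, X) = 8 + 4*X (z(r, X) = 4*(X + 2) = 4*(2 + X) = 8 + 4*X)
j(g, s) = -2 (j(g, s) = 2*(-1) = -2)
z(-2, 0)*j(V(-7, -8), -26) = (8 + 4*0)*(-2) = (8 + 0)*(-2) = 8*(-2) = -16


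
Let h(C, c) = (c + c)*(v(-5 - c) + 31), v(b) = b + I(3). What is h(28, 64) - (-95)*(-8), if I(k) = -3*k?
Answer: -6776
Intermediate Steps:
v(b) = -9 + b (v(b) = b - 3*3 = b - 9 = -9 + b)
h(C, c) = 2*c*(17 - c) (h(C, c) = (c + c)*((-9 + (-5 - c)) + 31) = (2*c)*((-14 - c) + 31) = (2*c)*(17 - c) = 2*c*(17 - c))
h(28, 64) - (-95)*(-8) = 2*64*(17 - 1*64) - (-95)*(-8) = 2*64*(17 - 64) - 1*760 = 2*64*(-47) - 760 = -6016 - 760 = -6776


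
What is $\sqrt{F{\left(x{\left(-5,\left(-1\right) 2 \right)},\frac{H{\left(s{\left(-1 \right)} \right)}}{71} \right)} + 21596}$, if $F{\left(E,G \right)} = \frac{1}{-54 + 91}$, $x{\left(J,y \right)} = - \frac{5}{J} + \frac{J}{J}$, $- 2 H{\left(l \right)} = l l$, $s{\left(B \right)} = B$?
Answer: $\frac{\sqrt{29564961}}{37} \approx 146.96$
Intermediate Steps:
$H{\left(l \right)} = - \frac{l^{2}}{2}$ ($H{\left(l \right)} = - \frac{l l}{2} = - \frac{l^{2}}{2}$)
$x{\left(J,y \right)} = 1 - \frac{5}{J}$ ($x{\left(J,y \right)} = - \frac{5}{J} + 1 = 1 - \frac{5}{J}$)
$F{\left(E,G \right)} = \frac{1}{37}$
$\sqrt{F{\left(x{\left(-5,\left(-1\right) 2 \right)},\frac{H{\left(s{\left(-1 \right)} \right)}}{71} \right)} + 21596} = \sqrt{\frac{1}{37} + 21596} = \sqrt{\frac{799053}{37}} = \frac{\sqrt{29564961}}{37}$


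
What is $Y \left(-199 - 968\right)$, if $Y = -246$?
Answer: $287082$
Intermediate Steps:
$Y \left(-199 - 968\right) = - 246 \left(-199 - 968\right) = \left(-246\right) \left(-1167\right) = 287082$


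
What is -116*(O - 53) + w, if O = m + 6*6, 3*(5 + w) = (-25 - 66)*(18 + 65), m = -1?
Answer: -1304/3 ≈ -434.67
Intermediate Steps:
w = -7568/3 (w = -5 + ((-25 - 66)*(18 + 65))/3 = -5 + (-91*83)/3 = -5 + (⅓)*(-7553) = -5 - 7553/3 = -7568/3 ≈ -2522.7)
O = 35 (O = -1 + 6*6 = -1 + 36 = 35)
-116*(O - 53) + w = -116*(35 - 53) - 7568/3 = -116*(-18) - 7568/3 = 2088 - 7568/3 = -1304/3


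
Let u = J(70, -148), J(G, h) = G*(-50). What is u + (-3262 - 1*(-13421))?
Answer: 6659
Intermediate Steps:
J(G, h) = -50*G
u = -3500 (u = -50*70 = -3500)
u + (-3262 - 1*(-13421)) = -3500 + (-3262 - 1*(-13421)) = -3500 + (-3262 + 13421) = -3500 + 10159 = 6659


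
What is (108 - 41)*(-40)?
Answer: -2680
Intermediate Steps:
(108 - 41)*(-40) = 67*(-40) = -2680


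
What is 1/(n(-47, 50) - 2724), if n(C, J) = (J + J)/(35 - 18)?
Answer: -17/46208 ≈ -0.00036790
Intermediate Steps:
n(C, J) = 2*J/17 (n(C, J) = (2*J)/17 = (2*J)*(1/17) = 2*J/17)
1/(n(-47, 50) - 2724) = 1/((2/17)*50 - 2724) = 1/(100/17 - 2724) = 1/(-46208/17) = -17/46208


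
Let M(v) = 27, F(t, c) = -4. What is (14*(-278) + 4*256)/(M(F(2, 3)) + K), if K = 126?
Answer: -956/51 ≈ -18.745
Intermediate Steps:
(14*(-278) + 4*256)/(M(F(2, 3)) + K) = (14*(-278) + 4*256)/(27 + 126) = (-3892 + 1024)/153 = -2868*1/153 = -956/51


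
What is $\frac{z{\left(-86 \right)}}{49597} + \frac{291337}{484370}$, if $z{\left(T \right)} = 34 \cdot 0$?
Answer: $\frac{291337}{484370} \approx 0.60148$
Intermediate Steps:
$z{\left(T \right)} = 0$
$\frac{z{\left(-86 \right)}}{49597} + \frac{291337}{484370} = \frac{0}{49597} + \frac{291337}{484370} = 0 \cdot \frac{1}{49597} + 291337 \cdot \frac{1}{484370} = 0 + \frac{291337}{484370} = \frac{291337}{484370}$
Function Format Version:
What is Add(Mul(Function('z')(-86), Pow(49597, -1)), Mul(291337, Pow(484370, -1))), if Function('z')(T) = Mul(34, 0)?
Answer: Rational(291337, 484370) ≈ 0.60148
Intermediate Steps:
Function('z')(T) = 0
Add(Mul(Function('z')(-86), Pow(49597, -1)), Mul(291337, Pow(484370, -1))) = Add(Mul(0, Pow(49597, -1)), Mul(291337, Pow(484370, -1))) = Add(Mul(0, Rational(1, 49597)), Mul(291337, Rational(1, 484370))) = Add(0, Rational(291337, 484370)) = Rational(291337, 484370)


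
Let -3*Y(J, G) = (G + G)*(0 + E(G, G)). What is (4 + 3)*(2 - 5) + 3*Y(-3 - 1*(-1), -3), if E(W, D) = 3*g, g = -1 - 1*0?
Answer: -39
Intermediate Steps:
g = -1 (g = -1 + 0 = -1)
E(W, D) = -3 (E(W, D) = 3*(-1) = -3)
Y(J, G) = 2*G (Y(J, G) = -(G + G)*(0 - 3)/3 = -2*G*(-3)/3 = -(-2)*G = 2*G)
(4 + 3)*(2 - 5) + 3*Y(-3 - 1*(-1), -3) = (4 + 3)*(2 - 5) + 3*(2*(-3)) = 7*(-3) + 3*(-6) = -21 - 18 = -39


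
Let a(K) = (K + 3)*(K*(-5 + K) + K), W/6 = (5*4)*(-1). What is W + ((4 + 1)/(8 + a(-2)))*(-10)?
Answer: -245/2 ≈ -122.50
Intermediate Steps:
W = -120 (W = 6*((5*4)*(-1)) = 6*(20*(-1)) = 6*(-20) = -120)
a(K) = (3 + K)*(K + K*(-5 + K))
W + ((4 + 1)/(8 + a(-2)))*(-10) = -120 + ((4 + 1)/(8 - 2*(-12 + (-2)² - 1*(-2))))*(-10) = -120 + (5/(8 - 2*(-12 + 4 + 2)))*(-10) = -120 + (5/(8 - 2*(-6)))*(-10) = -120 + (5/(8 + 12))*(-10) = -120 + (5/20)*(-10) = -120 + (5*(1/20))*(-10) = -120 + (¼)*(-10) = -120 - 5/2 = -245/2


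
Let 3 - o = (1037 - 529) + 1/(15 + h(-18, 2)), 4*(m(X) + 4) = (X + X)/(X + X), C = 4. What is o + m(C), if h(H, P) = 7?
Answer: -22387/44 ≈ -508.80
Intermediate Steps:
m(X) = -15/4 (m(X) = -4 + ((X + X)/(X + X))/4 = -4 + ((2*X)/((2*X)))/4 = -4 + ((2*X)*(1/(2*X)))/4 = -4 + (1/4)*1 = -4 + 1/4 = -15/4)
o = -11111/22 (o = 3 - ((1037 - 529) + 1/(15 + 7)) = 3 - (508 + 1/22) = 3 - 1*11177/22 = 3 - 11177/22 = -11111/22 ≈ -505.05)
o + m(C) = -11111/22 - 15/4 = -22387/44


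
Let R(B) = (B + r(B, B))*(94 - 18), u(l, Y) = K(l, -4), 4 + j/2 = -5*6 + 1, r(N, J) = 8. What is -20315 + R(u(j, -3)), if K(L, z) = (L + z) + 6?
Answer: -24571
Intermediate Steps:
K(L, z) = 6 + L + z
j = -66 (j = -8 + 2*(-5*6 + 1) = -8 + 2*(-30 + 1) = -8 + 2*(-29) = -8 - 58 = -66)
u(l, Y) = 2 + l (u(l, Y) = 6 + l - 4 = 2 + l)
R(B) = 608 + 76*B (R(B) = (B + 8)*(94 - 18) = (8 + B)*76 = 608 + 76*B)
-20315 + R(u(j, -3)) = -20315 + (608 + 76*(2 - 66)) = -20315 + (608 + 76*(-64)) = -20315 + (608 - 4864) = -20315 - 4256 = -24571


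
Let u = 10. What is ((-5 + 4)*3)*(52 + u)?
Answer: -186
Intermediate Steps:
((-5 + 4)*3)*(52 + u) = ((-5 + 4)*3)*(52 + 10) = -1*3*62 = -3*62 = -186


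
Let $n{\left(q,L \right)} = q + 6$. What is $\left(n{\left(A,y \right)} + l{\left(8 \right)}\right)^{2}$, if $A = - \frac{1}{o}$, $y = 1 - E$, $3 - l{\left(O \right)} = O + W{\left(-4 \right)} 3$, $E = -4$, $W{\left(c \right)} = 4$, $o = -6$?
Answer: $\frac{4225}{36} \approx 117.36$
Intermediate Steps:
$l{\left(O \right)} = -9 - O$ ($l{\left(O \right)} = 3 - \left(O + 4 \cdot 3\right) = 3 - \left(O + 12\right) = 3 - \left(12 + O\right) = -9 - O$)
$y = 5$ ($y = 1 - -4 = 1 + 4 = 5$)
$A = \frac{1}{6}$ ($A = - \frac{1}{-6} = \left(-1\right) \left(- \frac{1}{6}\right) = \frac{1}{6} \approx 0.16667$)
$n{\left(q,L \right)} = 6 + q$
$\left(n{\left(A,y \right)} + l{\left(8 \right)}\right)^{2} = \left(\left(6 + \frac{1}{6}\right) - 17\right)^{2} = \left(\frac{37}{6} - 17\right)^{2} = \left(- \frac{65}{6}\right)^{2} = \frac{4225}{36}$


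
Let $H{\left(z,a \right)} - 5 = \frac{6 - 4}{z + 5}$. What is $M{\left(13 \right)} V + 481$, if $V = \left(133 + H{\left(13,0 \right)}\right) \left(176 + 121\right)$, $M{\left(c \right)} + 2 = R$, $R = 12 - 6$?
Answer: $164557$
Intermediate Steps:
$R = 6$ ($R = 12 - 6 = 6$)
$H{\left(z,a \right)} = 5 + \frac{2}{5 + z}$ ($H{\left(z,a \right)} = 5 + \frac{6 - 4}{z + 5} = 5 + \frac{2}{5 + z}$)
$M{\left(c \right)} = 4$ ($M{\left(c \right)} = -2 + 6 = 4$)
$V = 41019$ ($V = \left(133 + \frac{27 + 5 \cdot 13}{5 + 13}\right) \left(176 + 121\right) = \left(133 + \frac{27 + 65}{18}\right) 297 = \left(133 + \frac{1}{18} \cdot 92\right) 297 = \left(133 + \frac{46}{9}\right) 297 = \frac{1243}{9} \cdot 297 = 41019$)
$M{\left(13 \right)} V + 481 = 4 \cdot 41019 + 481 = 164076 + 481 = 164557$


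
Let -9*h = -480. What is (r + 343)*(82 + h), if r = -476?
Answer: -53998/3 ≈ -17999.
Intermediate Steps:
h = 160/3 (h = -1/9*(-480) = 160/3 ≈ 53.333)
(r + 343)*(82 + h) = (-476 + 343)*(82 + 160/3) = -133*406/3 = -53998/3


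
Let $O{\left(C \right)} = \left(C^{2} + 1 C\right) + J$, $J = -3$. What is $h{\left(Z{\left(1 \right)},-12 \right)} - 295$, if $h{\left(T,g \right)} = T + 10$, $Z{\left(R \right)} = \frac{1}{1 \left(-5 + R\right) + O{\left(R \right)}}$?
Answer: $- \frac{1426}{5} \approx -285.2$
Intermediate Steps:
$O{\left(C \right)} = -3 + C + C^{2}$ ($O{\left(C \right)} = \left(C^{2} + 1 C\right) - 3 = \left(C^{2} + C\right) - 3 = \left(C + C^{2}\right) - 3 = -3 + C + C^{2}$)
$Z{\left(R \right)} = \frac{1}{-8 + R^{2} + 2 R}$ ($Z{\left(R \right)} = \frac{1}{1 \left(-5 + R\right) + \left(-3 + R + R^{2}\right)} = \frac{1}{\left(-5 + R\right) + \left(-3 + R + R^{2}\right)} = \frac{1}{-8 + R^{2} + 2 R}$)
$h{\left(T,g \right)} = 10 + T$
$h{\left(Z{\left(1 \right)},-12 \right)} - 295 = \left(10 + \frac{1}{-8 + 1^{2} + 2 \cdot 1}\right) - 295 = \left(10 + \frac{1}{-8 + 1 + 2}\right) - 295 = \left(10 + \frac{1}{-5}\right) - 295 = \left(10 - \frac{1}{5}\right) - 295 = \frac{49}{5} - 295 = - \frac{1426}{5}$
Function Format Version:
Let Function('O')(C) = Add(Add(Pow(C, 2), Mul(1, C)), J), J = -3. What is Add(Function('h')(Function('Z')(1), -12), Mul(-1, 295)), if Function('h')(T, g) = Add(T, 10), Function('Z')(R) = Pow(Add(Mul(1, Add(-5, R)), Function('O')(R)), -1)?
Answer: Rational(-1426, 5) ≈ -285.20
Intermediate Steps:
Function('O')(C) = Add(-3, C, Pow(C, 2)) (Function('O')(C) = Add(Add(Pow(C, 2), Mul(1, C)), -3) = Add(Add(Pow(C, 2), C), -3) = Add(Add(C, Pow(C, 2)), -3) = Add(-3, C, Pow(C, 2)))
Function('Z')(R) = Pow(Add(-8, Pow(R, 2), Mul(2, R)), -1) (Function('Z')(R) = Pow(Add(Mul(1, Add(-5, R)), Add(-3, R, Pow(R, 2))), -1) = Pow(Add(Add(-5, R), Add(-3, R, Pow(R, 2))), -1) = Pow(Add(-8, Pow(R, 2), Mul(2, R)), -1))
Function('h')(T, g) = Add(10, T)
Add(Function('h')(Function('Z')(1), -12), Mul(-1, 295)) = Add(Add(10, Pow(Add(-8, Pow(1, 2), Mul(2, 1)), -1)), Mul(-1, 295)) = Add(Add(10, Pow(Add(-8, 1, 2), -1)), -295) = Add(Add(10, Pow(-5, -1)), -295) = Add(Add(10, Rational(-1, 5)), -295) = Add(Rational(49, 5), -295) = Rational(-1426, 5)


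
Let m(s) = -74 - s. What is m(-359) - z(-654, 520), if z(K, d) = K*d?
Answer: 340365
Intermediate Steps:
m(-359) - z(-654, 520) = (-74 - 1*(-359)) - (-654)*520 = (-74 + 359) - 1*(-340080) = 285 + 340080 = 340365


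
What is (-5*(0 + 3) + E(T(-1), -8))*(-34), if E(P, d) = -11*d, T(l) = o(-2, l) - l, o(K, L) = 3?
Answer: -2482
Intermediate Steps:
T(l) = 3 - l
(-5*(0 + 3) + E(T(-1), -8))*(-34) = (-5*(0 + 3) - 11*(-8))*(-34) = (-5*3 + 88)*(-34) = (-15 + 88)*(-34) = 73*(-34) = -2482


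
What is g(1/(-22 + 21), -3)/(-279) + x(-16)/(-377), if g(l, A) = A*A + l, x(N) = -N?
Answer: -7480/105183 ≈ -0.071114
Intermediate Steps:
g(l, A) = l + A² (g(l, A) = A² + l = l + A²)
g(1/(-22 + 21), -3)/(-279) + x(-16)/(-377) = (1/(-22 + 21) + (-3)²)/(-279) - 1*(-16)/(-377) = (1/(-1) + 9)*(-1/279) + 16*(-1/377) = (-1 + 9)*(-1/279) - 16/377 = 8*(-1/279) - 16/377 = -8/279 - 16/377 = -7480/105183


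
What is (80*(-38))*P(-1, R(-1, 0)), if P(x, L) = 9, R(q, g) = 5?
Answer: -27360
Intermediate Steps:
(80*(-38))*P(-1, R(-1, 0)) = (80*(-38))*9 = -3040*9 = -27360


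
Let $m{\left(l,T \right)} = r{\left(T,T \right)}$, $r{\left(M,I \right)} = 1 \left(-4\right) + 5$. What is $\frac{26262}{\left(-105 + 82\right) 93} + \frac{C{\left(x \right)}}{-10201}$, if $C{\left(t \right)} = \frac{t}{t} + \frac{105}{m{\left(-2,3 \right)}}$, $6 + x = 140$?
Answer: $- \frac{89375132}{7273313} \approx -12.288$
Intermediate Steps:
$r{\left(M,I \right)} = 1$ ($r{\left(M,I \right)} = -4 + 5 = 1$)
$m{\left(l,T \right)} = 1$
$x = 134$ ($x = -6 + 140 = 134$)
$C{\left(t \right)} = 106$ ($C{\left(t \right)} = \frac{t}{t} + \frac{105}{1} = 1 + 105 \cdot 1 = 1 + 105 = 106$)
$\frac{26262}{\left(-105 + 82\right) 93} + \frac{C{\left(x \right)}}{-10201} = \frac{26262}{\left(-105 + 82\right) 93} + \frac{106}{-10201} = \frac{26262}{\left(-23\right) 93} + 106 \left(- \frac{1}{10201}\right) = \frac{26262}{-2139} - \frac{106}{10201} = 26262 \left(- \frac{1}{2139}\right) - \frac{106}{10201} = - \frac{8754}{713} - \frac{106}{10201} = - \frac{89375132}{7273313}$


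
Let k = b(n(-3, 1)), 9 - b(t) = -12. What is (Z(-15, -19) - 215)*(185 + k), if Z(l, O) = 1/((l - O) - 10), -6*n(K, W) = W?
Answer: -132973/3 ≈ -44324.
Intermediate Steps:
n(K, W) = -W/6
b(t) = 21 (b(t) = 9 - 1*(-12) = 9 + 12 = 21)
k = 21
Z(l, O) = 1/(-10 + l - O)
(Z(-15, -19) - 215)*(185 + k) = (1/(-10 - 15 - 1*(-19)) - 215)*(185 + 21) = (1/(-10 - 15 + 19) - 215)*206 = (1/(-6) - 215)*206 = (-⅙ - 215)*206 = -1291/6*206 = -132973/3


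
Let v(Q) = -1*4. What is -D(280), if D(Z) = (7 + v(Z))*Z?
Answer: -840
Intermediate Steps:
v(Q) = -4
D(Z) = 3*Z (D(Z) = (7 - 4)*Z = 3*Z)
-D(280) = -3*280 = -1*840 = -840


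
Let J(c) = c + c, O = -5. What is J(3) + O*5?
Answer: -19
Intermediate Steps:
J(c) = 2*c
J(3) + O*5 = 2*3 - 5*5 = 6 - 25 = -19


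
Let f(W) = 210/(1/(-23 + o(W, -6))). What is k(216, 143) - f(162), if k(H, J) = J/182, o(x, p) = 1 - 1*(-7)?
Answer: 44111/14 ≈ 3150.8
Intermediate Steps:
o(x, p) = 8 (o(x, p) = 1 + 7 = 8)
k(H, J) = J/182 (k(H, J) = J*(1/182) = J/182)
f(W) = -3150 (f(W) = 210/(1/(-23 + 8)) = 210/(1/(-15)) = 210/(-1/15) = 210*(-15) = -3150)
k(216, 143) - f(162) = (1/182)*143 - 1*(-3150) = 11/14 + 3150 = 44111/14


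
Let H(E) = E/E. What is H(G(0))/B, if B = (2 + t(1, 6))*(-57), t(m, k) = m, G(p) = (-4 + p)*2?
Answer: -1/171 ≈ -0.0058480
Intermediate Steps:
G(p) = -8 + 2*p
H(E) = 1
B = -171 (B = (2 + 1)*(-57) = 3*(-57) = -171)
H(G(0))/B = 1/(-171) = 1*(-1/171) = -1/171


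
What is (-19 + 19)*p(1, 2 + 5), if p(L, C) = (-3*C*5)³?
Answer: 0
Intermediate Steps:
p(L, C) = -3375*C³ (p(L, C) = (-15*C)³ = -3375*C³)
(-19 + 19)*p(1, 2 + 5) = (-19 + 19)*(-3375*(2 + 5)³) = 0*(-3375*7³) = 0*(-3375*343) = 0*(-1157625) = 0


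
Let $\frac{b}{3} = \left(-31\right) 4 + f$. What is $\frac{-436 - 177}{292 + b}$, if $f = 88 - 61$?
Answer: $-613$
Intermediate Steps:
$f = 27$ ($f = 88 - 61 = 27$)
$b = -291$ ($b = 3 \left(\left(-31\right) 4 + 27\right) = 3 \left(-124 + 27\right) = 3 \left(-97\right) = -291$)
$\frac{-436 - 177}{292 + b} = \frac{-436 - 177}{292 - 291} = - \frac{613}{1} = \left(-613\right) 1 = -613$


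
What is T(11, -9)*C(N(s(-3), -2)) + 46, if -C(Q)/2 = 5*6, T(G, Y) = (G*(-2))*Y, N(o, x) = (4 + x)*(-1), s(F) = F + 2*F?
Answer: -11834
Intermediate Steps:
s(F) = 3*F
N(o, x) = -4 - x
T(G, Y) = -2*G*Y (T(G, Y) = (-2*G)*Y = -2*G*Y)
C(Q) = -60 (C(Q) = -10*6 = -2*30 = -60)
T(11, -9)*C(N(s(-3), -2)) + 46 = -2*11*(-9)*(-60) + 46 = 198*(-60) + 46 = -11880 + 46 = -11834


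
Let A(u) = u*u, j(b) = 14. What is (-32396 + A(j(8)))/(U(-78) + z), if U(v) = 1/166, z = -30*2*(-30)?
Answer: -5345200/298801 ≈ -17.889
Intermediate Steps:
A(u) = u²
z = 1800 (z = -60*(-30) = 1800)
U(v) = 1/166
(-32396 + A(j(8)))/(U(-78) + z) = (-32396 + 14²)/(1/166 + 1800) = (-32396 + 196)/(298801/166) = -32200*166/298801 = -5345200/298801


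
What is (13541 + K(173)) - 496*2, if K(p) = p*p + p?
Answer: 42651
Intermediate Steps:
K(p) = p + p² (K(p) = p² + p = p + p²)
(13541 + K(173)) - 496*2 = (13541 + 173*(1 + 173)) - 496*2 = (13541 + 173*174) - 992 = (13541 + 30102) - 992 = 43643 - 992 = 42651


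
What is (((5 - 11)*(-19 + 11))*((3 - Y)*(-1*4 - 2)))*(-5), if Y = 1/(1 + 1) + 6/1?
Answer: -5040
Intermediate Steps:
Y = 13/2 (Y = 1/2 + 6*1 = 1*(½) + 6 = ½ + 6 = 13/2 ≈ 6.5000)
(((5 - 11)*(-19 + 11))*((3 - Y)*(-1*4 - 2)))*(-5) = (((5 - 11)*(-19 + 11))*((3 - 1*13/2)*(-1*4 - 2)))*(-5) = ((-6*(-8))*((3 - 13/2)*(-4 - 2)))*(-5) = (48*(-7/2*(-6)))*(-5) = (48*21)*(-5) = 1008*(-5) = -5040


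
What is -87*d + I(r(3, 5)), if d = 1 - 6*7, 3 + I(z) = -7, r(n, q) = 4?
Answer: 3557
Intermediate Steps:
I(z) = -10 (I(z) = -3 - 7 = -10)
d = -41 (d = 1 - 42 = -41)
-87*d + I(r(3, 5)) = -87*(-41) - 10 = 3567 - 10 = 3557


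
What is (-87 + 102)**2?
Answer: 225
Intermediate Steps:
(-87 + 102)**2 = 15**2 = 225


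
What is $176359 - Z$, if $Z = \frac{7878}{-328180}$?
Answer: $\frac{28938752249}{164090} \approx 1.7636 \cdot 10^{5}$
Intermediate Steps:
$Z = - \frac{3939}{164090}$ ($Z = 7878 \left(- \frac{1}{328180}\right) = - \frac{3939}{164090} \approx -0.024005$)
$176359 - Z = 176359 - - \frac{3939}{164090} = 176359 + \frac{3939}{164090} = \frac{28938752249}{164090}$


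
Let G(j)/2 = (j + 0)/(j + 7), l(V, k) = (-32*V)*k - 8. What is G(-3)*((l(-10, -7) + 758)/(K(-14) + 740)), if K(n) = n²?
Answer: 745/312 ≈ 2.3878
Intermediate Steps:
l(V, k) = -8 - 32*V*k (l(V, k) = -32*V*k - 8 = -8 - 32*V*k)
G(j) = 2*j/(7 + j) (G(j) = 2*((j + 0)/(j + 7)) = 2*(j/(7 + j)) = 2*j/(7 + j))
G(-3)*((l(-10, -7) + 758)/(K(-14) + 740)) = (2*(-3)/(7 - 3))*(((-8 - 32*(-10)*(-7)) + 758)/((-14)² + 740)) = (2*(-3)/4)*(((-8 - 2240) + 758)/(196 + 740)) = (2*(-3)*(¼))*((-2248 + 758)/936) = -(-2235)/936 = -3/2*(-745/468) = 745/312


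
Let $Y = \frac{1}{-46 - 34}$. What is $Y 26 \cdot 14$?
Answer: $- \frac{91}{20} \approx -4.55$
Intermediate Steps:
$Y = - \frac{1}{80}$ ($Y = \frac{1}{-80} = - \frac{1}{80} \approx -0.0125$)
$Y 26 \cdot 14 = \left(- \frac{1}{80}\right) 26 \cdot 14 = \left(- \frac{13}{40}\right) 14 = - \frac{91}{20}$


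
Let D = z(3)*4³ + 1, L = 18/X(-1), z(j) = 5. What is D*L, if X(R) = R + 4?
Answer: 1926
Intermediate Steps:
X(R) = 4 + R
L = 6 (L = 18/(4 - 1) = 18/3 = 18*(⅓) = 6)
D = 321 (D = 5*4³ + 1 = 5*64 + 1 = 320 + 1 = 321)
D*L = 321*6 = 1926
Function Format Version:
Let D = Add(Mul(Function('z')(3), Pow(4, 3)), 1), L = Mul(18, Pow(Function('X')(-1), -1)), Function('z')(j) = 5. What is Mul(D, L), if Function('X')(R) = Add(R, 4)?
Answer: 1926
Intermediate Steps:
Function('X')(R) = Add(4, R)
L = 6 (L = Mul(18, Pow(Add(4, -1), -1)) = Mul(18, Pow(3, -1)) = Mul(18, Rational(1, 3)) = 6)
D = 321 (D = Add(Mul(5, Pow(4, 3)), 1) = Add(Mul(5, 64), 1) = Add(320, 1) = 321)
Mul(D, L) = Mul(321, 6) = 1926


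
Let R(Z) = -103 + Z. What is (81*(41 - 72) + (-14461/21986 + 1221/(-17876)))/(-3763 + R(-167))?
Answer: 493581464419/792528330644 ≈ 0.62279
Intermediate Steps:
(81*(41 - 72) + (-14461/21986 + 1221/(-17876)))/(-3763 + R(-167)) = (81*(41 - 72) + (-14461/21986 + 1221/(-17876)))/(-3763 + (-103 - 167)) = (81*(-31) + (-14461*1/21986 + 1221*(-1/17876)))/(-3763 - 270) = (-2511 + (-14461/21986 - 1221/17876))/(-4033) = (-2511 - 142674871/196510868)*(-1/4033) = -493581464419/196510868*(-1/4033) = 493581464419/792528330644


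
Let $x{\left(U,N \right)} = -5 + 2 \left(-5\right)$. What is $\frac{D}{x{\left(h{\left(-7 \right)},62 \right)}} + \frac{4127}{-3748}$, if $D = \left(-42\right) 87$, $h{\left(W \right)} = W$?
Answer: $\frac{4544429}{18740} \approx 242.5$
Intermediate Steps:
$x{\left(U,N \right)} = -15$ ($x{\left(U,N \right)} = -5 - 10 = -15$)
$D = -3654$
$\frac{D}{x{\left(h{\left(-7 \right)},62 \right)}} + \frac{4127}{-3748} = - \frac{3654}{-15} + \frac{4127}{-3748} = \left(-3654\right) \left(- \frac{1}{15}\right) + 4127 \left(- \frac{1}{3748}\right) = \frac{1218}{5} - \frac{4127}{3748} = \frac{4544429}{18740}$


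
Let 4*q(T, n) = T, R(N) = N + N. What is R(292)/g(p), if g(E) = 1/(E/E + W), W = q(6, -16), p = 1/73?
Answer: 1460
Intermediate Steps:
R(N) = 2*N
p = 1/73 ≈ 0.013699
q(T, n) = T/4
W = 3/2 (W = (¼)*6 = 3/2 ≈ 1.5000)
g(E) = ⅖ (g(E) = 1/(E/E + 3/2) = 1/(1 + 3/2) = 1/(5/2) = ⅖)
R(292)/g(p) = (2*292)/(⅖) = 584*(5/2) = 1460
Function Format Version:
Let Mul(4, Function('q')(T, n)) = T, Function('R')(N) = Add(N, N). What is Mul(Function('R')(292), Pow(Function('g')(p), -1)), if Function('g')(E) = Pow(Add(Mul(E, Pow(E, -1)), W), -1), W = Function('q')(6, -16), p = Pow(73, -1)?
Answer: 1460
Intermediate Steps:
Function('R')(N) = Mul(2, N)
p = Rational(1, 73) ≈ 0.013699
Function('q')(T, n) = Mul(Rational(1, 4), T)
W = Rational(3, 2) (W = Mul(Rational(1, 4), 6) = Rational(3, 2) ≈ 1.5000)
Function('g')(E) = Rational(2, 5) (Function('g')(E) = Pow(Add(Mul(E, Pow(E, -1)), Rational(3, 2)), -1) = Pow(Add(1, Rational(3, 2)), -1) = Pow(Rational(5, 2), -1) = Rational(2, 5))
Mul(Function('R')(292), Pow(Function('g')(p), -1)) = Mul(Mul(2, 292), Pow(Rational(2, 5), -1)) = Mul(584, Rational(5, 2)) = 1460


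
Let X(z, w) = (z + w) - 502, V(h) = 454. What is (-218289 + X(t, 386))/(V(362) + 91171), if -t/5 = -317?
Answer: -43364/18325 ≈ -2.3664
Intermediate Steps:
t = 1585 (t = -5*(-317) = 1585)
X(z, w) = -502 + w + z (X(z, w) = (w + z) - 502 = -502 + w + z)
(-218289 + X(t, 386))/(V(362) + 91171) = (-218289 + (-502 + 386 + 1585))/(454 + 91171) = (-218289 + 1469)/91625 = -216820*1/91625 = -43364/18325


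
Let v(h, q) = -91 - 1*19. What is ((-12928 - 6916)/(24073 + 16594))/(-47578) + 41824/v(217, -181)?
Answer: -1839167125286/4837136315 ≈ -380.22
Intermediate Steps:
v(h, q) = -110 (v(h, q) = -91 - 19 = -110)
((-12928 - 6916)/(24073 + 16594))/(-47578) + 41824/v(217, -181) = ((-12928 - 6916)/(24073 + 16594))/(-47578) + 41824/(-110) = -19844/40667*(-1/47578) + 41824*(-1/110) = -19844*1/40667*(-1/47578) - 20912/55 = -1804/3697*(-1/47578) - 20912/55 = 902/87947933 - 20912/55 = -1839167125286/4837136315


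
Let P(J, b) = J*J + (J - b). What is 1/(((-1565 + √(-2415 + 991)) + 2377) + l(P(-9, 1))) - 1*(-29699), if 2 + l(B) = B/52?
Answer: 52980968279855/1783930977 - 10816*I*√89/1783930977 ≈ 29699.0 - 5.7198e-5*I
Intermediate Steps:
P(J, b) = J + J² - b (P(J, b) = J² + (J - b) = J + J² - b)
l(B) = -2 + B/52
1/(((-1565 + √(-2415 + 991)) + 2377) + l(P(-9, 1))) - 1*(-29699) = 1/(((-1565 + √(-2415 + 991)) + 2377) + (-2 + (-9 + (-9)² - 1*1)/52)) - 1*(-29699) = 1/(((-1565 + √(-1424)) + 2377) + (-2 + (-9 + 81 - 1)/52)) + 29699 = 1/(((-1565 + 4*I*√89) + 2377) + (-2 + (1/52)*71)) + 29699 = 1/((812 + 4*I*√89) + (-2 + 71/52)) + 29699 = 1/((812 + 4*I*√89) - 33/52) + 29699 = 1/(42191/52 + 4*I*√89) + 29699 = 29699 + 1/(42191/52 + 4*I*√89)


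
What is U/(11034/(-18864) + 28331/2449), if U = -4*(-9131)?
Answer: 4075684576/1225637 ≈ 3325.4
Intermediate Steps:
U = 36524
U/(11034/(-18864) + 28331/2449) = 36524/(11034/(-18864) + 28331/2449) = 36524/(11034*(-1/18864) + 28331*(1/2449)) = 36524/(-613/1048 + 28331/2449) = 36524/(28189651/2566552) = 36524*(2566552/28189651) = 4075684576/1225637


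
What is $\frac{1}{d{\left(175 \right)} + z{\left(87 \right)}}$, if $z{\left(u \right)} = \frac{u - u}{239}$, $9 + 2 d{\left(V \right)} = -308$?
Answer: $- \frac{2}{317} \approx -0.0063092$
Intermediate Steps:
$d{\left(V \right)} = - \frac{317}{2}$ ($d{\left(V \right)} = - \frac{9}{2} + \frac{1}{2} \left(-308\right) = - \frac{9}{2} - 154 = - \frac{317}{2}$)
$z{\left(u \right)} = 0$ ($z{\left(u \right)} = 0 \cdot \frac{1}{239} = 0$)
$\frac{1}{d{\left(175 \right)} + z{\left(87 \right)}} = \frac{1}{- \frac{317}{2} + 0} = \frac{1}{- \frac{317}{2}} = - \frac{2}{317}$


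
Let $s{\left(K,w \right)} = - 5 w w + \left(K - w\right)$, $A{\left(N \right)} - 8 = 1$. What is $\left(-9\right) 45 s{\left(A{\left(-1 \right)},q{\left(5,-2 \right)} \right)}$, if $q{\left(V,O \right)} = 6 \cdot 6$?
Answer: $2635335$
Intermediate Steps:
$A{\left(N \right)} = 9$ ($A{\left(N \right)} = 8 + 1 = 9$)
$q{\left(V,O \right)} = 36$
$s{\left(K,w \right)} = K - w - 5 w^{2}$ ($s{\left(K,w \right)} = - 5 w^{2} + \left(K - w\right) = K - w - 5 w^{2}$)
$\left(-9\right) 45 s{\left(A{\left(-1 \right)},q{\left(5,-2 \right)} \right)} = \left(-9\right) 45 \left(9 - 36 - 5 \cdot 36^{2}\right) = - 405 \left(9 - 36 - 6480\right) = \left(-405\right) \left(-6507\right) = 2635335$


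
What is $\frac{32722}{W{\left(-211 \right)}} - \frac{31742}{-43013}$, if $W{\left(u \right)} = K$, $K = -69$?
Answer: $- \frac{1405281188}{2967897} \approx -473.49$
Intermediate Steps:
$W{\left(u \right)} = -69$
$\frac{32722}{W{\left(-211 \right)}} - \frac{31742}{-43013} = \frac{32722}{-69} - \frac{31742}{-43013} = 32722 \left(- \frac{1}{69}\right) - - \frac{31742}{43013} = - \frac{32722}{69} + \frac{31742}{43013} = - \frac{1405281188}{2967897}$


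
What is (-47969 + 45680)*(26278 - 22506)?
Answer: -8634108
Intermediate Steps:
(-47969 + 45680)*(26278 - 22506) = -2289*3772 = -8634108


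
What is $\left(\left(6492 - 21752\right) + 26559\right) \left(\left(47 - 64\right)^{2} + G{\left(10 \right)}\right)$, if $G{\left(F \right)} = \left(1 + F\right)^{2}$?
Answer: $4632590$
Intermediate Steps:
$\left(\left(6492 - 21752\right) + 26559\right) \left(\left(47 - 64\right)^{2} + G{\left(10 \right)}\right) = \left(\left(6492 - 21752\right) + 26559\right) \left(\left(47 - 64\right)^{2} + \left(1 + 10\right)^{2}\right) = \left(\left(6492 - 21752\right) + 26559\right) \left(\left(-17\right)^{2} + 11^{2}\right) = \left(-15260 + 26559\right) \left(289 + 121\right) = 11299 \cdot 410 = 4632590$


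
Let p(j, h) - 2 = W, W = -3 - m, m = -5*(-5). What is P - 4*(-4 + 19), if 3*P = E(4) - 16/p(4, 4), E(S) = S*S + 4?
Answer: -2072/39 ≈ -53.128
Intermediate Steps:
m = 25
E(S) = 4 + S**2 (E(S) = S**2 + 4 = 4 + S**2)
W = -28 (W = -3 - 1*25 = -3 - 25 = -28)
p(j, h) = -26 (p(j, h) = 2 - 28 = -26)
P = 268/39 (P = ((4 + 4**2) - 16/(-26))/3 = ((4 + 16) - 16*(-1)/26)/3 = (20 - 1*(-8/13))/3 = (20 + 8/13)/3 = (1/3)*(268/13) = 268/39 ≈ 6.8718)
P - 4*(-4 + 19) = 268/39 - 4*(-4 + 19) = 268/39 - 4*15 = 268/39 - 60 = -2072/39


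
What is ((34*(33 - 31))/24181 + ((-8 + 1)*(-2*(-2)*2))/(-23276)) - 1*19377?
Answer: -2726522189877/140709239 ≈ -19377.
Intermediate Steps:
((34*(33 - 31))/24181 + ((-8 + 1)*(-2*(-2)*2))/(-23276)) - 1*19377 = ((34*2)*(1/24181) - 28*2*(-1/23276)) - 19377 = (68*(1/24181) - 7*8*(-1/23276)) - 19377 = (68/24181 - 56*(-1/23276)) - 19377 = (68/24181 + 14/5819) - 19377 = 734226/140709239 - 19377 = -2726522189877/140709239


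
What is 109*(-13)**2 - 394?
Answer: 18027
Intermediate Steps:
109*(-13)**2 - 394 = 109*169 - 394 = 18421 - 394 = 18027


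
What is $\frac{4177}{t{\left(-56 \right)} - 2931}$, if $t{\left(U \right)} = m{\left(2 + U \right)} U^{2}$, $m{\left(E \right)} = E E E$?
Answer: $- \frac{4177}{493810035} \approx -8.4587 \cdot 10^{-6}$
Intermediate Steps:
$m{\left(E \right)} = E^{3}$ ($m{\left(E \right)} = E^{2} E = E^{3}$)
$t{\left(U \right)} = U^{2} \left(2 + U\right)^{3}$ ($t{\left(U \right)} = \left(2 + U\right)^{3} U^{2} = U^{2} \left(2 + U\right)^{3}$)
$\frac{4177}{t{\left(-56 \right)} - 2931} = \frac{4177}{\left(-56\right)^{2} \left(2 - 56\right)^{3} - 2931} = \frac{4177}{3136 \left(-54\right)^{3} - 2931} = \frac{4177}{3136 \left(-157464\right) - 2931} = \frac{4177}{-493807104 - 2931} = \frac{4177}{-493810035} = 4177 \left(- \frac{1}{493810035}\right) = - \frac{4177}{493810035}$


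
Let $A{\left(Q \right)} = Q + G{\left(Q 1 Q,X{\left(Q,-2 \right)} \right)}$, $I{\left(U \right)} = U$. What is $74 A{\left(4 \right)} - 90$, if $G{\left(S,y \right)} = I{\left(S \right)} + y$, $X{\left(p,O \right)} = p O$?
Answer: $798$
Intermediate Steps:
$X{\left(p,O \right)} = O p$
$G{\left(S,y \right)} = S + y$
$A{\left(Q \right)} = Q^{2} - Q$ ($A{\left(Q \right)} = Q - \left(2 Q - Q 1 Q\right) = Q - \left(2 Q - Q Q\right) = Q + \left(Q^{2} - 2 Q\right) = Q^{2} - Q$)
$74 A{\left(4 \right)} - 90 = 74 \cdot 4 \left(-1 + 4\right) - 90 = 74 \cdot 4 \cdot 3 - 90 = 74 \cdot 12 - 90 = 888 - 90 = 798$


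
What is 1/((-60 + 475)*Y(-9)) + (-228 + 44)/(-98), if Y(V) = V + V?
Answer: 687191/366030 ≈ 1.8774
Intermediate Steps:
Y(V) = 2*V
1/((-60 + 475)*Y(-9)) + (-228 + 44)/(-98) = 1/((-60 + 475)*((2*(-9)))) + (-228 + 44)/(-98) = 1/(415*(-18)) - 184*(-1/98) = (1/415)*(-1/18) + 92/49 = -1/7470 + 92/49 = 687191/366030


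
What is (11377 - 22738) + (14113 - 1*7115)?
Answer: -4363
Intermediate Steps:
(11377 - 22738) + (14113 - 1*7115) = -11361 + (14113 - 7115) = -11361 + 6998 = -4363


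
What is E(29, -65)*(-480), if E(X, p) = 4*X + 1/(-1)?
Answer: -55200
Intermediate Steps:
E(X, p) = -1 + 4*X (E(X, p) = 4*X - 1 = -1 + 4*X)
E(29, -65)*(-480) = (-1 + 4*29)*(-480) = (-1 + 116)*(-480) = 115*(-480) = -55200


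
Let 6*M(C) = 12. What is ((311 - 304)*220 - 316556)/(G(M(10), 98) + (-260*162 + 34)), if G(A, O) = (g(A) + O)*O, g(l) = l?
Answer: 157508/16143 ≈ 9.7570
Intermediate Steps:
M(C) = 2 (M(C) = (1/6)*12 = 2)
G(A, O) = O*(A + O) (G(A, O) = (A + O)*O = O*(A + O))
((311 - 304)*220 - 316556)/(G(M(10), 98) + (-260*162 + 34)) = ((311 - 304)*220 - 316556)/(98*(2 + 98) + (-260*162 + 34)) = (7*220 - 316556)/(98*100 + (-42120 + 34)) = (1540 - 316556)/(9800 - 42086) = -315016/(-32286) = -315016*(-1/32286) = 157508/16143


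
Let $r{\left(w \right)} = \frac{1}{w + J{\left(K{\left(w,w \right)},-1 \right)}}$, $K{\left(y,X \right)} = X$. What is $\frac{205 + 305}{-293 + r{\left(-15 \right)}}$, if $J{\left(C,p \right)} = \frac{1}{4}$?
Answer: $- \frac{30090}{17291} \approx -1.7402$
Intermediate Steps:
$J{\left(C,p \right)} = \frac{1}{4}$
$r{\left(w \right)} = \frac{1}{\frac{1}{4} + w}$ ($r{\left(w \right)} = \frac{1}{w + \frac{1}{4}} = \frac{1}{\frac{1}{4} + w}$)
$\frac{205 + 305}{-293 + r{\left(-15 \right)}} = \frac{205 + 305}{-293 + \frac{4}{1 + 4 \left(-15\right)}} = \frac{510}{-293 + \frac{4}{1 - 60}} = \frac{510}{-293 + \frac{4}{-59}} = \frac{510}{-293 + 4 \left(- \frac{1}{59}\right)} = \frac{510}{-293 - \frac{4}{59}} = \frac{510}{- \frac{17291}{59}} = 510 \left(- \frac{59}{17291}\right) = - \frac{30090}{17291}$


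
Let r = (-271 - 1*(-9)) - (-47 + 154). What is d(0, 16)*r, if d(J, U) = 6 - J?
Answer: -2214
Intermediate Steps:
r = -369 (r = (-271 + 9) - 1*107 = -262 - 107 = -369)
d(0, 16)*r = (6 - 1*0)*(-369) = (6 + 0)*(-369) = 6*(-369) = -2214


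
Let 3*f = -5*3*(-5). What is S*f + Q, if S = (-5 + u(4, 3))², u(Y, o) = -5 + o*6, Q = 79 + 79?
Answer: 1758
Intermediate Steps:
Q = 158
f = 25 (f = (-5*3*(-5))/3 = (-15*(-5))/3 = (⅓)*75 = 25)
u(Y, o) = -5 + 6*o
S = 64 (S = (-5 + (-5 + 6*3))² = (-5 + (-5 + 18))² = (-5 + 13)² = 8² = 64)
S*f + Q = 64*25 + 158 = 1600 + 158 = 1758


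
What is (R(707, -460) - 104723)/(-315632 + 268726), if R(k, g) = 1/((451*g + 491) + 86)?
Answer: 10832704205/4852026999 ≈ 2.2326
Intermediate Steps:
R(k, g) = 1/(577 + 451*g) (R(k, g) = 1/((491 + 451*g) + 86) = 1/(577 + 451*g))
(R(707, -460) - 104723)/(-315632 + 268726) = (1/(577 + 451*(-460)) - 104723)/(-315632 + 268726) = (1/(577 - 207460) - 104723)/(-46906) = (1/(-206883) - 104723)*(-1/46906) = (-1/206883 - 104723)*(-1/46906) = -21665408410/206883*(-1/46906) = 10832704205/4852026999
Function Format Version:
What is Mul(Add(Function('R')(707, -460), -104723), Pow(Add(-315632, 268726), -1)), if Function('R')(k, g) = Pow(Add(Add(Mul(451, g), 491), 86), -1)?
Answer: Rational(10832704205, 4852026999) ≈ 2.2326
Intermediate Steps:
Function('R')(k, g) = Pow(Add(577, Mul(451, g)), -1) (Function('R')(k, g) = Pow(Add(Add(491, Mul(451, g)), 86), -1) = Pow(Add(577, Mul(451, g)), -1))
Mul(Add(Function('R')(707, -460), -104723), Pow(Add(-315632, 268726), -1)) = Mul(Add(Pow(Add(577, Mul(451, -460)), -1), -104723), Pow(Add(-315632, 268726), -1)) = Mul(Add(Pow(Add(577, -207460), -1), -104723), Pow(-46906, -1)) = Mul(Add(Pow(-206883, -1), -104723), Rational(-1, 46906)) = Mul(Add(Rational(-1, 206883), -104723), Rational(-1, 46906)) = Mul(Rational(-21665408410, 206883), Rational(-1, 46906)) = Rational(10832704205, 4852026999)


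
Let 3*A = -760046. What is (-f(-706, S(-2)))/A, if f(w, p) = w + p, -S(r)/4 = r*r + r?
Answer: -153/54289 ≈ -0.0028182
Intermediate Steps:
S(r) = -4*r - 4*r**2 (S(r) = -4*(r*r + r) = -4*(r**2 + r) = -4*(r + r**2) = -4*r - 4*r**2)
f(w, p) = p + w
A = -760046/3 (A = (1/3)*(-760046) = -760046/3 ≈ -2.5335e+5)
(-f(-706, S(-2)))/A = (-(-4*(-2)*(1 - 2) - 706))/(-760046/3) = -(-4*(-2)*(-1) - 706)*(-3/760046) = -(-8 - 706)*(-3/760046) = -1*(-714)*(-3/760046) = 714*(-3/760046) = -153/54289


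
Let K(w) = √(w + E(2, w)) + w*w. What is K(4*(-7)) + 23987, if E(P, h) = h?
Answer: 24771 + 2*I*√14 ≈ 24771.0 + 7.4833*I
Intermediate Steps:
K(w) = w² + √2*√w (K(w) = √(w + w) + w*w = √(2*w) + w² = √2*√w + w² = w² + √2*√w)
K(4*(-7)) + 23987 = ((4*(-7))² + √2*√(4*(-7))) + 23987 = ((-28)² + √2*√(-28)) + 23987 = (784 + √2*(2*I*√7)) + 23987 = (784 + 2*I*√14) + 23987 = 24771 + 2*I*√14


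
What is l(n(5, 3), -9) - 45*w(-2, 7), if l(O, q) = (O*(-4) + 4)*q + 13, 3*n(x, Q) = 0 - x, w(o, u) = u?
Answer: -398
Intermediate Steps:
n(x, Q) = -x/3 (n(x, Q) = (0 - x)/3 = (-x)/3 = -x/3)
l(O, q) = 13 + q*(4 - 4*O) (l(O, q) = (-4*O + 4)*q + 13 = (4 - 4*O)*q + 13 = q*(4 - 4*O) + 13 = 13 + q*(4 - 4*O))
l(n(5, 3), -9) - 45*w(-2, 7) = (13 + 4*(-9) - 4*(-1/3*5)*(-9)) - 45*7 = (13 - 36 - 4*(-5/3)*(-9)) - 315 = (13 - 36 - 60) - 315 = -83 - 315 = -398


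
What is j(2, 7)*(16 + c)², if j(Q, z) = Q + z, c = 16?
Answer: 9216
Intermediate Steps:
j(2, 7)*(16 + c)² = (2 + 7)*(16 + 16)² = 9*32² = 9*1024 = 9216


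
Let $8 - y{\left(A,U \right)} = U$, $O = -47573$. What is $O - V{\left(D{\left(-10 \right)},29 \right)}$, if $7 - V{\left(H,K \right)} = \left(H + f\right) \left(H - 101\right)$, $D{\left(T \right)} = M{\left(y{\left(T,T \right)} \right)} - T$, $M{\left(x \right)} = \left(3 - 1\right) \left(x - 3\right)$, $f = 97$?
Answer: $-55937$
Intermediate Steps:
$y{\left(A,U \right)} = 8 - U$
$M{\left(x \right)} = -6 + 2 x$ ($M{\left(x \right)} = 2 \left(-3 + x\right) = -6 + 2 x$)
$D{\left(T \right)} = 10 - 3 T$ ($D{\left(T \right)} = \left(-6 + 2 \left(8 - T\right)\right) - T = \left(-6 - \left(-16 + 2 T\right)\right) - T = \left(10 - 2 T\right) - T = 10 - 3 T$)
$V{\left(H,K \right)} = 7 - \left(-101 + H\right) \left(97 + H\right)$ ($V{\left(H,K \right)} = 7 - \left(H + 97\right) \left(H - 101\right) = 7 - \left(97 + H\right) \left(-101 + H\right) = 7 - \left(-101 + H\right) \left(97 + H\right)$)
$O - V{\left(D{\left(-10 \right)},29 \right)} = -47573 - \left(9804 - \left(10 - -30\right)^{2} + 4 \left(10 - -30\right)\right) = -47573 - \left(9804 - \left(10 + 30\right)^{2} + 4 \left(10 + 30\right)\right) = -47573 - \left(9804 - 40^{2} + 4 \cdot 40\right) = -47573 - \left(9804 - 1600 + 160\right) = -47573 - 8364 = -55937$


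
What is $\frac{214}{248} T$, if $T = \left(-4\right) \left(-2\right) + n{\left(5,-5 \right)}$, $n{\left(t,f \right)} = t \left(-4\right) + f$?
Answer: $- \frac{1819}{124} \approx -14.669$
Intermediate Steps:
$n{\left(t,f \right)} = f - 4 t$ ($n{\left(t,f \right)} = - 4 t + f = f - 4 t$)
$T = -17$ ($T = \left(-4\right) \left(-2\right) - 25 = 8 - 25 = -17$)
$\frac{214}{248} T = \frac{214}{248} \left(-17\right) = 214 \cdot \frac{1}{248} \left(-17\right) = \frac{107}{124} \left(-17\right) = - \frac{1819}{124}$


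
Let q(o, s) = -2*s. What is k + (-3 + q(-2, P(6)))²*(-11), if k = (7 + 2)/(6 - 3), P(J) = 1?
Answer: -272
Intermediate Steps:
k = 3 (k = 9/3 = 9*(⅓) = 3)
k + (-3 + q(-2, P(6)))²*(-11) = 3 + (-3 - 2*1)²*(-11) = 3 + (-3 - 2)²*(-11) = 3 + (-5)²*(-11) = 3 + 25*(-11) = 3 - 275 = -272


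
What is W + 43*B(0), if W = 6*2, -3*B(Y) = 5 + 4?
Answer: -117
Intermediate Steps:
B(Y) = -3 (B(Y) = -(5 + 4)/3 = -1/3*9 = -3)
W = 12
W + 43*B(0) = 12 + 43*(-3) = 12 - 129 = -117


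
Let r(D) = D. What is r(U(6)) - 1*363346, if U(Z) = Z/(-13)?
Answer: -4723504/13 ≈ -3.6335e+5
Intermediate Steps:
U(Z) = -Z/13 (U(Z) = Z*(-1/13) = -Z/13)
r(U(6)) - 1*363346 = -1/13*6 - 1*363346 = -6/13 - 363346 = -4723504/13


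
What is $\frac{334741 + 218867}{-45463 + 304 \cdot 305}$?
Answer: $\frac{553608}{47257} \approx 11.715$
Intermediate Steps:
$\frac{334741 + 218867}{-45463 + 304 \cdot 305} = \frac{553608}{-45463 + 92720} = \frac{553608}{47257}$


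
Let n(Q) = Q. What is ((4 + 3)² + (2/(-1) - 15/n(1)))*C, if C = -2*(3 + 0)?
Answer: -192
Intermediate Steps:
C = -6 (C = -2*3 = -6)
((4 + 3)² + (2/(-1) - 15/n(1)))*C = ((4 + 3)² + (2/(-1) - 15/1))*(-6) = (7² + (2*(-1) - 15*1))*(-6) = (49 + (-2 - 15))*(-6) = (49 - 17)*(-6) = 32*(-6) = -192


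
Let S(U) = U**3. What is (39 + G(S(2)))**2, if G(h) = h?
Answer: 2209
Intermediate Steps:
(39 + G(S(2)))**2 = (39 + 2**3)**2 = (39 + 8)**2 = 47**2 = 2209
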